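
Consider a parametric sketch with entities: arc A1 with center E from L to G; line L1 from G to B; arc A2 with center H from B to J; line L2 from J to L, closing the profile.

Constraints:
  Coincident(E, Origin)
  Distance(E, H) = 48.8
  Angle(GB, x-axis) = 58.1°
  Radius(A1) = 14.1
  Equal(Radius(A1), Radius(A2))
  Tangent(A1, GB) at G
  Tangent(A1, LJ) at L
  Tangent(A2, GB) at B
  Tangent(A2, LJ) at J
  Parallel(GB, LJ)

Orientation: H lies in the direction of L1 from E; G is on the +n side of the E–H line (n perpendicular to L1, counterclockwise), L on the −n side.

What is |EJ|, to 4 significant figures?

50.80

Tangency of A1 to both parallel lines with radius 14.1 puts G and L at E ± 14.1·n: G = (-11.97, 7.451), L = (11.97, -7.451). Equal radii place B and J the same way about H: B = H + 14.1·n = (13.82, 48.88), J = H − 14.1·n = (37.76, 33.98). Then |EJ| = |J − E| = 50.80.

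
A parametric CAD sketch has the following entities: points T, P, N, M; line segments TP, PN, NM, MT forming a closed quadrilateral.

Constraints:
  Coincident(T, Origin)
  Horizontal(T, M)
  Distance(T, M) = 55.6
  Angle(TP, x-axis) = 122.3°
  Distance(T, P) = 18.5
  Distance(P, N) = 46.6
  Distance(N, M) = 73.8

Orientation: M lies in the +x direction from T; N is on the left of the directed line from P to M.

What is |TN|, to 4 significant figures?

58.70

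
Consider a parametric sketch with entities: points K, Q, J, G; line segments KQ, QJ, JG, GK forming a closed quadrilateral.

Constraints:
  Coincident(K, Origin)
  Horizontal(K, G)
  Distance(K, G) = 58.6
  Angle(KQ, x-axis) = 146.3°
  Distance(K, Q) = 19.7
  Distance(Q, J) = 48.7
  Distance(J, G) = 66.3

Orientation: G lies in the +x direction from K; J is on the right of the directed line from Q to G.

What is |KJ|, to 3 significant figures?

34.3

K is at the origin; KG is horizontal with |KG| = 58.6 and G in +x, so G = (58.6, 0). KQ runs at 146.3° with |KQ| = 19.7, so Q = (-16.4, 10.9). J is determined by |QJ| = 48.7 and |JG| = 66.3 together: it lies at the intersection of circle(Q, 48.7) and circle(G, 66.3). With |QG| = 75.8, the foot of the radical line on QG is 24.5 from Q and the perpendicular offset is √(48.7² − 24.5²) = 42.1. Taking the right-of-QG solution: J = (1.82, -34.2).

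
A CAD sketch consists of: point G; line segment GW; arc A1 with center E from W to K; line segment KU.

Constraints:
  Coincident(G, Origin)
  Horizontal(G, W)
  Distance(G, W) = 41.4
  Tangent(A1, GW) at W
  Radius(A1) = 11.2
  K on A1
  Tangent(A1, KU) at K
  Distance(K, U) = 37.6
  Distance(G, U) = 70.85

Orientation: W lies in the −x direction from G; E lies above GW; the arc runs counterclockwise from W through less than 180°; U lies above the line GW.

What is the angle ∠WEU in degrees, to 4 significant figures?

166.0°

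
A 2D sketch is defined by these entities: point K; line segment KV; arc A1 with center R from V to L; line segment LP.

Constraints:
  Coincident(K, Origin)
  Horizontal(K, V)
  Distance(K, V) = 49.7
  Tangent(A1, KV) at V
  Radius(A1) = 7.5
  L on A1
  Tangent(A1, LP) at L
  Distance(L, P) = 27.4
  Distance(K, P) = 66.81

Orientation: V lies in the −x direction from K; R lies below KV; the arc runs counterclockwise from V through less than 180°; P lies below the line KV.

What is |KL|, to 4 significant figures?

57.70

Checks: |RL| = 7.500 ✓; ∠(RL, LP) = 90.00° ✓; |LP| = 27.40 ✓; |KP| = 66.81 ✓.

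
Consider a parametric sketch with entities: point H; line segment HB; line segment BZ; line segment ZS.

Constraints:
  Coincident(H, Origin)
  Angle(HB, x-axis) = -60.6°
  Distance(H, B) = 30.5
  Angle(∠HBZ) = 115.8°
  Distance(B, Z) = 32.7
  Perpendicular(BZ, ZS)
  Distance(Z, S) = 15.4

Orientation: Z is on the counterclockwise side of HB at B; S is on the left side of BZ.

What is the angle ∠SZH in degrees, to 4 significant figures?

59.15°

H is at the origin; HB runs at -60.6° with length 30.5, so B = 30.5·(cos -60.6°, sin -60.6°) = (14.97, -26.57). ∠HBZ = 115.8°, so BZ runs at -60.6° + (180° − 115.8°) = 3.600° from the x-axis; with |BZ| = 32.7, Z = B + 32.7·(cos 3.600°, sin 3.600°) = (47.61, -24.52). BZ ⟂ ZS; with |ZS| = 15.4 on the left of BZ, S = Z + 15.4·(-0.06279, 0.9980) = (46.64, -9.149). Then cos ∠SZH = ZS·ZH / (|ZS||ZH|), giving 59.15°.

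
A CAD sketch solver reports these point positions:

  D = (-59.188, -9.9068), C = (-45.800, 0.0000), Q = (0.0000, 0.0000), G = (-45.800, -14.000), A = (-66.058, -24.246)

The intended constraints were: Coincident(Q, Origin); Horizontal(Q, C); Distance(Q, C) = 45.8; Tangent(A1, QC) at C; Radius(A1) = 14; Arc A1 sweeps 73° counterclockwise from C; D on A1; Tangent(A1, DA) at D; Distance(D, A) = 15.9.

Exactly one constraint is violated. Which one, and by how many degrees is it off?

Tangent(A1, DA) at D — off by 8.60°.

Q = (0.00, 0.00) ✓; Q.y = 0.00, C.y = 0.00 ✓; |QC| = 45.80 ✓; ∠(GC, CQ) = 90.00° ✓; |GC| = 14.00 ✓; bearing(G→D) − bearing(G→C) = 73.00° ✓; |GD| = 14.00 ✓; ∠(GD, DA) = 98.60° ✗; |DA| = 15.90 ✓.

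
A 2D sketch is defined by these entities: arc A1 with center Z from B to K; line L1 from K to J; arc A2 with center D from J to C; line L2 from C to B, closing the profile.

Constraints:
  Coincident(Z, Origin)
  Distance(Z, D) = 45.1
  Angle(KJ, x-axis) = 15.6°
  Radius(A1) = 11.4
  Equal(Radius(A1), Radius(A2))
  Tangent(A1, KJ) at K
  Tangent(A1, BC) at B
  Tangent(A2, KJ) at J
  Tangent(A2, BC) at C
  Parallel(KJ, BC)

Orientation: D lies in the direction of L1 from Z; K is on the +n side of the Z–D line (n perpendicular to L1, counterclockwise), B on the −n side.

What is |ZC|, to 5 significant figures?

46.518

The slot axis is L1's direction at 15.6°, so u = (cos 15.6°, sin 15.6°) = (0.96316, 0.26892) and n = (−sin 15.6°, cos 15.6°) = (-0.26892, 0.96316). Z is at the origin and D lies 45.1 along u from Z, so D = 45.1·u = (43.439, 12.128). Tangency of A1 to both parallel lines with radius 11.4 puts K and B at Z ± 11.4·n: K = (-3.0657, 10.980), B = (3.0657, -10.980). Equal radii place J and C the same way about D: J = D + 11.4·n = (40.373, 23.108), C = D − 11.4·n = (46.504, 1.1482). Then |ZC| = |C − Z| = 46.518.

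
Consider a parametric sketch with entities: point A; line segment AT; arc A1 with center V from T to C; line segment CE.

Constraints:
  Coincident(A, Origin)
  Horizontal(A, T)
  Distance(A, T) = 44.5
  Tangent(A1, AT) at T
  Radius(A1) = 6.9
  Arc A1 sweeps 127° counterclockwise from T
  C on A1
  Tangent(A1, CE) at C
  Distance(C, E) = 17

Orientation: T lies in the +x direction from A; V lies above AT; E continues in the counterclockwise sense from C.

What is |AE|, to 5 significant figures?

46.787

A is at the origin; AT is horizontal with |AT| = 44.5 and T on the +x side, so T = (44.500, 0.0000). A1 meets AT tangentially, so VT is at right angles to AT, so V = T + (0, 6.9) = (44.500, 6.9000). On A1, T sits at bearing -90° from V; a 127° counterclockwise sweep puts C at bearing 37°, so C = V + 6.9·(cos 37°, sin 37°) = (50.011, 11.053). Tangency of A1 to CE means the radius VC is perpendicular to CE, so CE runs along (−sin 37°, cos 37°); with |CE| = 17.0, E = (39.780, 24.629). Then |AE| = |E − A| = 46.787.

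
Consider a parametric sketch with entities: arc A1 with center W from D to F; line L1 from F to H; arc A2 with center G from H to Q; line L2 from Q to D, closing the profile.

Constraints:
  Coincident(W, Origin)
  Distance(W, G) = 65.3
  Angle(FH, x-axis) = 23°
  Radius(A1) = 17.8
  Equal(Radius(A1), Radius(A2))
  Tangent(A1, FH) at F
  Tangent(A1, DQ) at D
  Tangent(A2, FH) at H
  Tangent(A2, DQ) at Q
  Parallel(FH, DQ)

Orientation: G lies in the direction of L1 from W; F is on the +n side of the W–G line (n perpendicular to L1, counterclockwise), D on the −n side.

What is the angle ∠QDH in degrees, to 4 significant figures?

28.60°

The slot axis is L1's direction at 23.0°, so u = (cos 23.0°, sin 23.0°) = (0.9205, 0.3907) and n = (−sin 23.0°, cos 23.0°) = (-0.3907, 0.9205). W is at the origin and G lies 65.3 along u from W, so G = 65.3·u = (60.11, 25.51). Tangency of A1 to both parallel lines with radius 17.8 puts F and D at W ± 17.8·n: F = (-6.955, 16.38), D = (6.955, -16.38). Equal radii place H and Q the same way about G: H = G + 17.8·n = (53.15, 41.90), Q = G − 17.8·n = (67.06, 9.130). Then cos ∠QDH = DQ·DH / (|DQ||DH|), giving 28.60°.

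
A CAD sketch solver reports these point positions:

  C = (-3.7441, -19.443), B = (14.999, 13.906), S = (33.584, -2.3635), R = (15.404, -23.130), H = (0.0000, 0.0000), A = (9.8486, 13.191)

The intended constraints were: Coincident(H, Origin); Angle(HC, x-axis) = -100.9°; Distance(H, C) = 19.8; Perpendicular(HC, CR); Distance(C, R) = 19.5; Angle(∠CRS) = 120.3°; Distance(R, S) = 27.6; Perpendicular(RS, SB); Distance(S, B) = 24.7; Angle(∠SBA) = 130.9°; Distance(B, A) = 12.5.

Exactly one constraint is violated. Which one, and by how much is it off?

Distance(B, A) = 12.5 — off by 7.30.

H = (0.00, 0.00) ✓; HC at -100.9° ✓; |HC| = 19.80 ✓; ∠(HC, CR) = 90.00° ✓; |CR| = 19.50 ✓; ∠CRS = 120.3° ✓; |RS| = 27.60 ✓; ∠(RS, SB) = 90.00° ✓; |SB| = 24.70 ✓; ∠SBA = 130.9° ✓; |BA| = 5.200 ✗.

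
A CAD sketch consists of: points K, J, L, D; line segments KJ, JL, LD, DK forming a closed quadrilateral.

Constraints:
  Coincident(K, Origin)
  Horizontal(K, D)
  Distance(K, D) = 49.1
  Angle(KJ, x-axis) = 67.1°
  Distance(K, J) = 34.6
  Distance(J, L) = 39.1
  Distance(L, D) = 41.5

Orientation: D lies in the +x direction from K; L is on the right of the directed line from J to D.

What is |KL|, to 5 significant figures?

10.674

K is at the origin; KD is horizontal with |KD| = 49.1 and D in +x, so D = (49.1, 0). KJ runs at 67.1° with |KJ| = 34.6, so J = (13.464, 31.873). L is determined by |JL| = 39.1 and |LD| = 41.5 together: it lies at the intersection of circle(J, 39.1) and circle(D, 41.5). With |JD| = 47.810, the foot of the radical line on JD is 21.882 from J and the perpendicular offset is √(39.1² − 21.882²) = 32.403. Taking the right-of-JD solution: L = (8.1721, -6.8673).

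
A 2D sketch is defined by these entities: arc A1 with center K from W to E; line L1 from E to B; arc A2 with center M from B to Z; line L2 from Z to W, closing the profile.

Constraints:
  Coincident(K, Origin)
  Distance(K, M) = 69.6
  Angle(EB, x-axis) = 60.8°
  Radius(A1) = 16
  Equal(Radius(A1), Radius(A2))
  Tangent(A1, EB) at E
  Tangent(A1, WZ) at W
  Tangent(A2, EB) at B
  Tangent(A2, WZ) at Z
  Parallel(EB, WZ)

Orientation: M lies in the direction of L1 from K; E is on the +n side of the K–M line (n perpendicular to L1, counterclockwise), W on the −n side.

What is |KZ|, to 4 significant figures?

71.42

The slot axis is L1's direction at 60.8°, so u = (cos 60.8°, sin 60.8°) = (0.4879, 0.8729) and n = (−sin 60.8°, cos 60.8°) = (-0.8729, 0.4879). K is at the origin and M lies 69.6 along u from K, so M = 69.6·u = (33.96, 60.76). Tangency of A1 to both parallel lines with radius 16.0 puts E and W at K ± 16.0·n: E = (-13.97, 7.806), W = (13.97, -7.806). Equal radii place B and Z the same way about M: B = M + 16.0·n = (19.99, 68.56), Z = M − 16.0·n = (47.92, 52.95). Then |KZ| = |Z − K| = 71.42.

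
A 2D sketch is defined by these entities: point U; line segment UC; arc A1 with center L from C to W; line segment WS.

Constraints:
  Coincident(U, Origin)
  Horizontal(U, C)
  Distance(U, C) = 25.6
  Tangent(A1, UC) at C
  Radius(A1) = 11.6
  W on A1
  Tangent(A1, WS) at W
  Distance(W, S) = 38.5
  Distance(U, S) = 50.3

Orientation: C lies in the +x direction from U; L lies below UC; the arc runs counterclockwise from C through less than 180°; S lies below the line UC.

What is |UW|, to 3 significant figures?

17.6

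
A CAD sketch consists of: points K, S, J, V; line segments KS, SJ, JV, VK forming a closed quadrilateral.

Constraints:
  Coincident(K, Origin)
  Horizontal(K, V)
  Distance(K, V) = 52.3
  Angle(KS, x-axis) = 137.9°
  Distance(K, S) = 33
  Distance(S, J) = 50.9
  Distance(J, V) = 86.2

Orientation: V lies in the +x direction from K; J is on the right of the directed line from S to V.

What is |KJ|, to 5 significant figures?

40.730

Checks: |SJ| = 50.90 ✓; |JV| = 86.20 ✓.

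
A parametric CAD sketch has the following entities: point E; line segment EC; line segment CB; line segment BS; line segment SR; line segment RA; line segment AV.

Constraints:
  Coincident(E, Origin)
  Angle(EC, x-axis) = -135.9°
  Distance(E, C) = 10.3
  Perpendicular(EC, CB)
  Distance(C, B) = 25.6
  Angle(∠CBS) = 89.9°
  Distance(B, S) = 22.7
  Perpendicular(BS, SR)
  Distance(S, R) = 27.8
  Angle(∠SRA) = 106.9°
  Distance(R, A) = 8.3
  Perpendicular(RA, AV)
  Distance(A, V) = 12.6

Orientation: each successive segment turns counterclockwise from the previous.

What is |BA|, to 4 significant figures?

33.62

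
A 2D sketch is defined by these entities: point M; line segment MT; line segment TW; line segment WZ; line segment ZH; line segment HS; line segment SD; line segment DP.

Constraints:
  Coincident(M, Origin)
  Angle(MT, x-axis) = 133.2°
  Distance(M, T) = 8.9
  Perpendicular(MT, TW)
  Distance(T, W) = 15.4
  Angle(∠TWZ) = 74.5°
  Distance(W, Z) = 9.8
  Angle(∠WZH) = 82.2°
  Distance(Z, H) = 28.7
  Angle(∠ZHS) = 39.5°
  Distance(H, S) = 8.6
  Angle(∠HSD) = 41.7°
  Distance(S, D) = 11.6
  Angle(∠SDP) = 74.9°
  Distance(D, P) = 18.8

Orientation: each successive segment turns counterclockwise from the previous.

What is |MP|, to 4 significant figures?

29.72

∠HSD = 41.7° gives SD at -14.70° from the x-axis; with |SD| = 11.6, D = (6.057, 10.33). ∠SDP = 74.9° gives DP at 90.40° from the x-axis; with |DP| = 18.8, P = (5.926, 29.13). Then |MP| = |P − M| = 29.72.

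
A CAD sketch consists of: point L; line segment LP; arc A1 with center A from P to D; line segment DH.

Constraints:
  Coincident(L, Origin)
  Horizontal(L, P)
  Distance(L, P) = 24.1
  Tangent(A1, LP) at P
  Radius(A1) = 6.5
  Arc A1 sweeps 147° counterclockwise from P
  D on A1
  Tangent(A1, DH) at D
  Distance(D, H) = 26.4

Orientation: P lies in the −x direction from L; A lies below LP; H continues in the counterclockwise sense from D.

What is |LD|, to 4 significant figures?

30.11

L is at the origin; L and P share the same y with |LP| = 24.1 and P on the −x side, so P = (-24.10, 0.000). The tangent condition forces AP to be normal to LP, so A = P + (0, -6.5) = (-24.10, -6.500). On A1, P sits at bearing 90° from A; a 147° counterclockwise sweep puts D at bearing 237°, so D = A + 6.5·(cos 237°, sin 237°) = (-27.64, -11.95). Then |LD| = |D − L| = 30.11.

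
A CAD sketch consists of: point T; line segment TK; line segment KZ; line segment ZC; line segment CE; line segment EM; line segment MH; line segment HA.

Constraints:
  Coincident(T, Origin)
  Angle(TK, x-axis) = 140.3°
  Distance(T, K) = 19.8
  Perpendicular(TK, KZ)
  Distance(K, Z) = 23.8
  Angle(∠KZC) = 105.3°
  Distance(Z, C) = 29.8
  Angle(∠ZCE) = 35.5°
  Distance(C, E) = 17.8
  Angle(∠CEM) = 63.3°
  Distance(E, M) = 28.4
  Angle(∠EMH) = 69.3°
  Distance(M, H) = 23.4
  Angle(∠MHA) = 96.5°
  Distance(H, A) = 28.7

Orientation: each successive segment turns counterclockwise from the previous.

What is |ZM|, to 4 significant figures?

20.85

T is at the origin; TK runs at 140.3° with length 19.8, so K = (-15.23, 12.65). The perpendicularity gives KZ at right angles to TK, so KZ runs at -129.7°; with |KZ| = 23.8, Z = (-30.44, -5.664). ∠KZC = 105.3° gives ZC at -55.00° from the x-axis; with |ZC| = 29.8, C = (-13.34, -30.07). ∠ZCE = 35.5° gives CE at 89.50° from the x-axis; with |CE| = 17.8, E = (-13.19, -12.28). ∠CEM = 63.3° gives EM at -153.8° from the x-axis; with |EM| = 28.4, M = (-38.67, -24.81). Then |ZM| = |M − Z| = 20.85.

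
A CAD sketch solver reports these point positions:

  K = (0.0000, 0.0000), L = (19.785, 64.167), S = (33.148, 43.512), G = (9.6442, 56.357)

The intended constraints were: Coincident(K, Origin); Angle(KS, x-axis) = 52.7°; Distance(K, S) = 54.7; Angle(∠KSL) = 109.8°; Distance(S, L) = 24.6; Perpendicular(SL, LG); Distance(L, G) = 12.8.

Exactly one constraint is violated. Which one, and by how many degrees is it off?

Perpendicular(SL, LG) — off by 4.70°.

K = (0.00, 0.00) ✓; KS at 52.70° ✓; |KS| = 54.70 ✓; ∠KSL = 109.8° ✓; |SL| = 24.60 ✓; ∠(SL, LG) = 94.70° ✗; |LG| = 12.80 ✓.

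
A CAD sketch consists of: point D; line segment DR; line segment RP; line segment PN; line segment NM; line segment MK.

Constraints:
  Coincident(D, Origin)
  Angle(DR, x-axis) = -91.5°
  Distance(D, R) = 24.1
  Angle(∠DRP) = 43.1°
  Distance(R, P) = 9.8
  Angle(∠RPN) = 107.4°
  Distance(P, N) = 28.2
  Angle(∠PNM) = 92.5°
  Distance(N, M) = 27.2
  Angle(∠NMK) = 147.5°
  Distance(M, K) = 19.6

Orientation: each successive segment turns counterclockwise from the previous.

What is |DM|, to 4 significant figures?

31.78

∠RPN = 107.4° gives PN at 118.0° from the x-axis; with |PN| = 28.2, N = (-6.989, 7.785). ∠PNM = 92.5° gives NM at -154.5° from the x-axis; with |NM| = 27.2, M = (-31.54, -3.925). Then |DM| = |M − D| = 31.78.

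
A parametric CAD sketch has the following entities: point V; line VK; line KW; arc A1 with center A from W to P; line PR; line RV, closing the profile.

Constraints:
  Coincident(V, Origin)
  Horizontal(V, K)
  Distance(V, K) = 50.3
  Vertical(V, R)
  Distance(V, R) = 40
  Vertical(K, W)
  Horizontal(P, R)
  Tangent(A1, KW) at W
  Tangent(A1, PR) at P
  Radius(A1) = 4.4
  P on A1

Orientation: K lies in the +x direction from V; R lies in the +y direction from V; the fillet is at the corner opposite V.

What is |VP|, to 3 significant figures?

60.9

The virtual corner opposite V is at (50.3, 40.0). Tangency of A1 to KW means the radius AW is perpendicular to KW and the tangent condition forces AP to be normal to PR, with radius 4.4, so the center A sits 4.4 in from both sides at A = (45.9, 35.6). That places the tangent points at W = (50.3, 35.6) on KW and P = (45.9, 40.0) on PR. Then |VP| = |P − V| = 60.9.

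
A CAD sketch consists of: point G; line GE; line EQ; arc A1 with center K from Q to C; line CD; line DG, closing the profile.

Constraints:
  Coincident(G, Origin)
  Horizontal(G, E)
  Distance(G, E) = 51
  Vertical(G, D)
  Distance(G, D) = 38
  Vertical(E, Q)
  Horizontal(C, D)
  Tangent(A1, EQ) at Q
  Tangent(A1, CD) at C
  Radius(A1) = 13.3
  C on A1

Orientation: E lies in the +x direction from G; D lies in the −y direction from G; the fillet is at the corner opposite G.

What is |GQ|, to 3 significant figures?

56.7

The virtual corner opposite G is at (51.0, -38.0). Since A1 is tangent to EQ there, KQ ⟂ EQ and since A1 is tangent to CD there, KC ⟂ CD, with radius 13.3, so the center K sits 13.3 in from both sides at K = (37.7, -24.7). That places the tangent points at Q = (51.0, -24.7) on EQ and C = (37.7, -38.0) on CD. Then |GQ| = |Q − G| = 56.7.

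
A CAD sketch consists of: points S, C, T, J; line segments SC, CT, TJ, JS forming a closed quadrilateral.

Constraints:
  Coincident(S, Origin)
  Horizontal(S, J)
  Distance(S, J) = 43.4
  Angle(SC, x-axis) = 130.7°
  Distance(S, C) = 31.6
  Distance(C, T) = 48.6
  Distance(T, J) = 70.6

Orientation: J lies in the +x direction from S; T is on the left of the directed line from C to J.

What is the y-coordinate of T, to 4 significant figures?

62.00

Checks: |CT| = 48.60 ✓; |TJ| = 70.60 ✓.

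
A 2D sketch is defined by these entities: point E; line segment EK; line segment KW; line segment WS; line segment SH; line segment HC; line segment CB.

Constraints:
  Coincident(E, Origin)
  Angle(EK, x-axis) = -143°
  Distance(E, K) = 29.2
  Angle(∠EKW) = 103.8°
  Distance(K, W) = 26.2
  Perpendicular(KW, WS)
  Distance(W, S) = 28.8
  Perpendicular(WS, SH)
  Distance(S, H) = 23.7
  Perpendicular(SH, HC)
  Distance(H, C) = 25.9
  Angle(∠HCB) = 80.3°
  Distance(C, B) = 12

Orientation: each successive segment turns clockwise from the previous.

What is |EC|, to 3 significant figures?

27.2

E is at the origin; EK runs at -143.0° with length 29.2, so K = (-23.3, -17.6). ∠EKW = 103.8° gives KW at 141° from the x-axis; with |KW| = 26.2, W = (-43.6, -1.01). The perpendicularity gives WS at right angles to KW, so WS runs at 50.8°; with |WS| = 28.8, S = (-25.4, 21.3). The perpendicularity gives SH at right angles to WS, so SH runs at -39.2°; with |SH| = 23.7, H = (-7.06, 6.33). The perpendicularity gives HC at right angles to SH, so HC runs at -129°; with |HC| = 25.9, C = (-23.4, -13.7). Then |EC| = |C − E| = 27.2.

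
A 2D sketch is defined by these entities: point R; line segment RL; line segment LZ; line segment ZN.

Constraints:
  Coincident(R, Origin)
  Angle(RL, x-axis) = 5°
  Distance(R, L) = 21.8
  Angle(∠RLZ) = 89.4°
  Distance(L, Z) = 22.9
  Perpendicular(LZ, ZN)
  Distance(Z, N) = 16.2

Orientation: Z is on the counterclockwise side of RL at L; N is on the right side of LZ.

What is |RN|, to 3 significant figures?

44.2

R is at the origin; RL runs at 5.0° with length 21.8, so L = 21.8·(cos 5.0°, sin 5.0°) = (21.7, 1.90). ∠RLZ = 89.4°, so LZ runs at 5.0° + (180° − 89.4°) = 95.6° from the x-axis; with |LZ| = 22.9, Z = L + 22.9·(cos 95.6°, sin 95.6°) = (19.5, 24.7). LZ ⟂ ZN; with |ZN| = 16.2 on the right of LZ, N = Z + 16.2·(0.995, 0.0976) = (35.6, 26.3). Then |RN| = |N − R| = 44.2.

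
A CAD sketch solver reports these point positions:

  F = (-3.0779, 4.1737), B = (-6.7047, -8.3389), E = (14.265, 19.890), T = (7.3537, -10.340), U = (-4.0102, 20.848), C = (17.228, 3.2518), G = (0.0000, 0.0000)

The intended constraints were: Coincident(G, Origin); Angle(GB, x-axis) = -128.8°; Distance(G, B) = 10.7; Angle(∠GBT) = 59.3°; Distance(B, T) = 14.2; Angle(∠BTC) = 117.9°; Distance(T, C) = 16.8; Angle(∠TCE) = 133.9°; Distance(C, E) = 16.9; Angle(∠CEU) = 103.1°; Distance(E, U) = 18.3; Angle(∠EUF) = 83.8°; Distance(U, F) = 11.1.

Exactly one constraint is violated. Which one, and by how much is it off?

Distance(U, F) = 11.1 — off by 5.60.

G = (0.00, 0.00) ✓; GB at -128.8° ✓; |GB| = 10.70 ✓; ∠GBT = 59.30° ✓; |BT| = 14.20 ✓; ∠BTC = 117.9° ✓; |TC| = 16.80 ✓; ∠TCE = 133.9° ✓; |CE| = 16.90 ✓; ∠CEU = 103.1° ✓; |EU| = 18.30 ✓; ∠EUF = 83.80° ✓; |UF| = 16.70 ✗.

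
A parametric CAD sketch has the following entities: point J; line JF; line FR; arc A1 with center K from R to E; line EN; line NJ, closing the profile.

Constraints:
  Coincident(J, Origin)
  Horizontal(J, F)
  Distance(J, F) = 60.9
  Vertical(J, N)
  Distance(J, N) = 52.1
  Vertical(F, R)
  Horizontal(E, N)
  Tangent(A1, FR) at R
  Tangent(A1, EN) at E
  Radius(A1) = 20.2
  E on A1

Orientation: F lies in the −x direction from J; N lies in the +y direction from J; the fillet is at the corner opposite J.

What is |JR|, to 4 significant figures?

68.75

J is at the origin; JF is horizontal with |JF| = 60.9 and F on the −x side, so F = (-60.90, 0.000). J and N share the same x with |JN| = 52.1 and N on the +y side, so N = (0.000, 52.10). The virtual corner opposite J is at (-60.90, 52.10). A1 meets FR tangentially, so KR is at right angles to FR and the tangent condition forces KE to be normal to EN, with radius 20.2, so the center K sits 20.2 in from both sides at K = (-40.70, 31.90). That places the tangent points at R = (-60.90, 31.90) on FR and E = (-40.70, 52.10) on EN. Then |JR| = |R − J| = 68.75.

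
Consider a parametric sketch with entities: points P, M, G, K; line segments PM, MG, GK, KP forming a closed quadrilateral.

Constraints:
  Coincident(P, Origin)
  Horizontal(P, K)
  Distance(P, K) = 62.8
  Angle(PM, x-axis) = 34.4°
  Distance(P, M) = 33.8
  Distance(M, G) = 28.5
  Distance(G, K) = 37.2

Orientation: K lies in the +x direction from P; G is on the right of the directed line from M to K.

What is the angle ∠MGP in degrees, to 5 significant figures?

72.889°

P is at the origin; P and K share the same y with |PK| = 62.8 and K in +x, so K = (62.8, 0). PM runs at 34.4° with |PM| = 33.8, so M = (27.889, 19.096). G is determined by |MG| = 28.5 and |GK| = 37.2 together: it lies at the intersection of circle(M, 28.5) and circle(K, 37.2). With |MK| = 39.792, the foot of the radical line on MK is 12.714 from M and the perpendicular offset is √(28.5² − 12.714²) = 25.507. Taking the right-of-MK solution: G = (26.803, -9.3834).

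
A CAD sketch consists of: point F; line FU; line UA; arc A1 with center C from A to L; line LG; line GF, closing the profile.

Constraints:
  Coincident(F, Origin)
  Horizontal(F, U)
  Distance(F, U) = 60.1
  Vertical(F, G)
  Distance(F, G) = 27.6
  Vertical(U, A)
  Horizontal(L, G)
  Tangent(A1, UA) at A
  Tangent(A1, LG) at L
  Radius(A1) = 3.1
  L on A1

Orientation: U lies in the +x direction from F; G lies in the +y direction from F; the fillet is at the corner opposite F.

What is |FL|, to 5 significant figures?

63.331

F is at the origin; FU is horizontal with |FU| = 60.1 and U on the +x side, so U = (60.100, 0.0000). F and G share the same x with |FG| = 27.6 and G on the +y side, so G = (0.0000, 27.600). The virtual corner opposite F is at (60.100, 27.600). Tangency of A1 to UA means the radius CA is perpendicular to UA and the tangent condition forces CL to be normal to LG, with radius 3.1, so the center C sits 3.1 in from both sides at C = (57.000, 24.500). That places the tangent points at A = (60.100, 24.500) on UA and L = (57.000, 27.600) on LG. Then |FL| = |L − F| = 63.331.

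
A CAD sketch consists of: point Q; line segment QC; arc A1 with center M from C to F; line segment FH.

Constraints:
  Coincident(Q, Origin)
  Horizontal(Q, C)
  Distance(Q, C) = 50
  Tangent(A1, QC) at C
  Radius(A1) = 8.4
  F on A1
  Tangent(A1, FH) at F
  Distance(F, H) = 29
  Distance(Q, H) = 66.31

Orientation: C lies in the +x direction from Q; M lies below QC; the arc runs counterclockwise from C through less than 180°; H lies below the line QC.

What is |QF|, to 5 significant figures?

43.945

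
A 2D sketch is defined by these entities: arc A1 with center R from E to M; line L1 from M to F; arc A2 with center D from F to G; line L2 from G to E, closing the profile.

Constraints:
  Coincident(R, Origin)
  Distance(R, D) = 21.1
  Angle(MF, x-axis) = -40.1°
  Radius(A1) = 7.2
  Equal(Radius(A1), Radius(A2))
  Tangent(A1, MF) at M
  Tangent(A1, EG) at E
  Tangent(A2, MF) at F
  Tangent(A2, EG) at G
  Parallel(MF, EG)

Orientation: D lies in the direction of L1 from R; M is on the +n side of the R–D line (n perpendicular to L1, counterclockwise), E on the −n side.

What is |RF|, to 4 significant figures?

22.29

The slot axis is L1's direction at -40.1°, so u = (cos -40.1°, sin -40.1°) = (0.7649, -0.6441) and n = (−sin -40.1°, cos -40.1°) = (0.6441, 0.7649). R is at the origin and D lies 21.1 along u from R, so D = 21.1·u = (16.14, -13.59). Tangency of A1 to both parallel lines with radius 7.2 puts M and E at R ± 7.2·n: M = (4.638, 5.507), E = (-4.638, -5.507). Equal radii place F and G the same way about D: F = D + 7.2·n = (20.78, -8.084), G = D − 7.2·n = (11.50, -19.10). Then |RF| = |F − R| = 22.29.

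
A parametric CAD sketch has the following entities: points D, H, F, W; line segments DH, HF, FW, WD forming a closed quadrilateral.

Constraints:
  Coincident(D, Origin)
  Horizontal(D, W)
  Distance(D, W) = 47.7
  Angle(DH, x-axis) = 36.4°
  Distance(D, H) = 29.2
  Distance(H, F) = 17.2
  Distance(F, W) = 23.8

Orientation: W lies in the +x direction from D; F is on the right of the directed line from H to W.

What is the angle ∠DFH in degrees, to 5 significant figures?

88.993°

Checks: |HF| = 17.20 ✓; |FW| = 23.80 ✓.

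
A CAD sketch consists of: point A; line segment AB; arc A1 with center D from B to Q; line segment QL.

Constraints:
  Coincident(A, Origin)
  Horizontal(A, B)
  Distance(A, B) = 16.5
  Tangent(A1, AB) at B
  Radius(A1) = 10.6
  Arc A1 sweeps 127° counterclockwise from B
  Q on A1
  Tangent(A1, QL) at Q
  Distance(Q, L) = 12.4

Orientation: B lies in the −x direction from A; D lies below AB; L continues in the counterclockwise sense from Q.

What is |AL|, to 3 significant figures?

32.1

A is at the origin; AB is horizontal with |AB| = 16.5 and B on the −x side, so B = (-16.5, 0.00). A1 meets AB tangentially, so DB is at right angles to AB, so D = B + (0, -10.6) = (-16.5, -10.6). On A1, B sits at bearing 90° from D; a 127° counterclockwise sweep puts Q at bearing 217°, so Q = D + 10.6·(cos 217°, sin 217°) = (-25.0, -17.0). Tangency of A1 to QL means the radius DQ is perpendicular to QL, so QL runs along (−sin 217°, cos 217°); with |QL| = 12.4, L = (-17.5, -26.9). Then |AL| = |L − A| = 32.1.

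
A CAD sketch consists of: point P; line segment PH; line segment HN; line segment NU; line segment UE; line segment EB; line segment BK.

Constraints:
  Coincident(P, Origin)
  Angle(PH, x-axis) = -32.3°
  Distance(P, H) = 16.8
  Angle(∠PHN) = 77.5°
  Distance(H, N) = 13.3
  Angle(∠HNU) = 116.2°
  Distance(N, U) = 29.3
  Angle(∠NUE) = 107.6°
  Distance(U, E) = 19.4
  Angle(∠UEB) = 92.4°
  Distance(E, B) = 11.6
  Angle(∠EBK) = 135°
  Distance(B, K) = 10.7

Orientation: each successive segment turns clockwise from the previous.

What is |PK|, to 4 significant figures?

4.589

P is at the origin; PH runs at -32.3° with length 16.8, so H = (14.20, -8.977). ∠PHN = 77.5° gives HN at -134.8° from the x-axis; with |HN| = 13.3, N = (4.829, -18.41). ∠HNU = 116.2° gives NU at 161.4° from the x-axis; with |NU| = 29.3, U = (-22.94, -9.069). ∠NUE = 107.6° gives UE at 89.00° from the x-axis; with |UE| = 19.4, E = (-22.60, 10.33). ∠UEB = 92.4° gives EB at 1.400° from the x-axis; with |EB| = 11.6, B = (-11.01, 10.61). ∠EBK = 135.0° gives BK at -43.60° from the x-axis; with |BK| = 10.7, K = (-3.257, 3.233). Then |PK| = |K − P| = 4.589.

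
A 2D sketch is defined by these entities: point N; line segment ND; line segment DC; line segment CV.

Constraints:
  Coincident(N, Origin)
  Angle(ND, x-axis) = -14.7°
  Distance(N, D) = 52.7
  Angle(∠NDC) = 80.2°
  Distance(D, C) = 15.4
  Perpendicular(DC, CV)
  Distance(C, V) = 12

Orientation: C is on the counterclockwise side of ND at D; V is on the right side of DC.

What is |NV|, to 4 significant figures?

64.25

N is at the origin; ND runs at -14.7° with length 52.7, so D = 52.7·(cos -14.7°, sin -14.7°) = (50.98, -13.37). ∠NDC = 80.2°, so DC runs at -14.7° + (180° − 80.2°) = 85.10° from the x-axis; with |DC| = 15.4, C = D + 15.4·(cos 85.10°, sin 85.10°) = (52.29, 1.971). DC ⟂ CV; with |CV| = 12.0 on the right of DC, V = C + 12.0·(0.9963, -0.08542) = (64.25, 0.9457). Then |NV| = |V − N| = 64.25.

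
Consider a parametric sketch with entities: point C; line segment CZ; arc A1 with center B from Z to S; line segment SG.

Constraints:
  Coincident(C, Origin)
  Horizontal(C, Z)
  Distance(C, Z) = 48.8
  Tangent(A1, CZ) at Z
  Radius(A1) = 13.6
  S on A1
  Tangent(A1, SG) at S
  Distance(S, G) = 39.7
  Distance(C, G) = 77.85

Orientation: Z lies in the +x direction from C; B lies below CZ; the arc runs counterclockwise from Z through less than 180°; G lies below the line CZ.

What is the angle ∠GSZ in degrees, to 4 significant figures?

121.3°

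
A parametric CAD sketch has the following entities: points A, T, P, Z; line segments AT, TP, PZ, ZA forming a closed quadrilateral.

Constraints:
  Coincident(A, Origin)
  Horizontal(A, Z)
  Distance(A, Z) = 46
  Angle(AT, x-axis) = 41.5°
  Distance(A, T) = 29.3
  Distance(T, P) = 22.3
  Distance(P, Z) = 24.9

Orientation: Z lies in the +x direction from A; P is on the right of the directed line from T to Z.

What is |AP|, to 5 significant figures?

21.460

A is at the origin; A and Z share the same y with |AZ| = 46.0 and Z in +x, so Z = (46.0, 0). AT runs at 41.5° with |AT| = 29.3, so T = (21.944, 19.415). P is determined by |TP| = 22.3 and |PZ| = 24.9 together: it lies at the intersection of circle(T, 22.3) and circle(Z, 24.9). With |TZ| = 30.913, the foot of the radical line on TZ is 13.471 from T and the perpendicular offset is √(22.3² − 13.471²) = 17.771. Taking the right-of-TZ solution: P = (21.267, -2.8749).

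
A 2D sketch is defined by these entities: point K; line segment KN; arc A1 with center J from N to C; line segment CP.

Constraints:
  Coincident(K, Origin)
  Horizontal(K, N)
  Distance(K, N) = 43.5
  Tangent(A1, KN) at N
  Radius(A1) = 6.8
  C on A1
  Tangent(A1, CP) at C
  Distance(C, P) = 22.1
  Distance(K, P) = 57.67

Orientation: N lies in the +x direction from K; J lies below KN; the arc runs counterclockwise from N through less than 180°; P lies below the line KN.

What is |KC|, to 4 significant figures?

39.23

Checks: K = (0.00, 0.00) ✓; |JC| = 6.800 ✓; ∠(JC, CP) = 90.00° ✓; |CP| = 22.10 ✓; |KP| = 57.67 ✓.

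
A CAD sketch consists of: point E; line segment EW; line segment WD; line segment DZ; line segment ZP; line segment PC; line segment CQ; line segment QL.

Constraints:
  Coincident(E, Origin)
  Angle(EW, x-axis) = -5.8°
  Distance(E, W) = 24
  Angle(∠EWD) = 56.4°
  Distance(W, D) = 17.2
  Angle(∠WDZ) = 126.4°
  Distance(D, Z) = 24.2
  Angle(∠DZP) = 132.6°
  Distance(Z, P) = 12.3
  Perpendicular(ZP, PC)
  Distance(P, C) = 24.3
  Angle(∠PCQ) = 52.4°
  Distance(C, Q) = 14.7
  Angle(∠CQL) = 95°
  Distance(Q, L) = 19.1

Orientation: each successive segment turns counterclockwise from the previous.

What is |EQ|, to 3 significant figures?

4.18

E is at the origin; EW runs at -5.8° with length 24.0, so W = (23.9, -2.43). ∠EWD = 56.4° gives WD at 118° from the x-axis; with |WD| = 17.2, D = (15.9, 12.8). ∠WDZ = 126.4° gives DZ at 171° from the x-axis; with |DZ| = 24.2, Z = (-8.07, 16.4). ∠DZP = 132.6° gives ZP at -141° from the x-axis; with |ZP| = 12.3, P = (-17.7, 8.70). ZP ⟂ PC, so PC runs at -51.2°; with |PC| = 24.3, C = (-2.43, -10.2). ∠PCQ = 52.4° gives CQ at 76.4° from the x-axis; with |CQ| = 14.7, Q = (1.02, 4.05). Then |EQ| = |Q − E| = 4.18.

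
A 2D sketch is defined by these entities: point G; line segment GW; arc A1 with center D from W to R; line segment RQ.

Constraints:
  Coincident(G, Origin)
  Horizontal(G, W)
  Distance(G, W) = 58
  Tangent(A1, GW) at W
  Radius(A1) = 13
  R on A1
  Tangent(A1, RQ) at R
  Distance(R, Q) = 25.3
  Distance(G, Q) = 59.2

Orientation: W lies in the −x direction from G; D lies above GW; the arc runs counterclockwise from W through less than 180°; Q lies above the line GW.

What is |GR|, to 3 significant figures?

46.9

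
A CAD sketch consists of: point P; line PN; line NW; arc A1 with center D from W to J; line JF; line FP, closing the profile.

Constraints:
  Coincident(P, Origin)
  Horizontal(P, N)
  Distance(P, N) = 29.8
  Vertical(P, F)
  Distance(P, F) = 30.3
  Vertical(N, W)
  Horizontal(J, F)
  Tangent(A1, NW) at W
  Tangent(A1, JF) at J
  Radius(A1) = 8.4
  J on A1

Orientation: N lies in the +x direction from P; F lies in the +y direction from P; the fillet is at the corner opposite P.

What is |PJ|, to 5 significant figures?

37.095

P is at the origin; P and N share the same y with |PN| = 29.8 and N on the +x side, so N = (29.800, 0.0000). PF is vertical with |PF| = 30.3 and F on the +y side, so F = (0.0000, 30.300). The virtual corner opposite P is at (29.800, 30.300). A1 meets NW tangentially, so DW is at right angles to NW and A1 meets JF tangentially, so DJ is at right angles to JF, with radius 8.4, so the center D sits 8.4 in from both sides at D = (21.400, 21.900). That places the tangent points at W = (29.800, 21.900) on NW and J = (21.400, 30.300) on JF. Then |PJ| = |J − P| = 37.095.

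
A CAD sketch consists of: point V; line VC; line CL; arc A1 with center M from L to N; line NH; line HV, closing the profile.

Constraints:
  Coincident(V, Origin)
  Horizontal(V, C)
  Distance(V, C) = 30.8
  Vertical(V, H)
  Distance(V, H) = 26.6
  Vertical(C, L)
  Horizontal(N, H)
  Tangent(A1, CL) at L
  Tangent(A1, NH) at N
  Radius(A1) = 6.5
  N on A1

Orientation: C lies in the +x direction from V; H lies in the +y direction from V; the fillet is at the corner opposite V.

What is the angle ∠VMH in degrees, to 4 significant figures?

54.57°

V is at the origin; VC is horizontal with |VC| = 30.8 and C on the +x side, so C = (30.80, 0.000). V and H share the same x with |VH| = 26.6 and H on the +y side, so H = (0.000, 26.60). The virtual corner opposite V is at (30.80, 26.60). The tangent condition forces ML to be normal to CL and tangency of A1 to NH means the radius MN is perpendicular to NH, with radius 6.5, so the center M sits 6.5 in from both sides at M = (24.30, 20.10). Then cos ∠VMH = MV·MH / (|MV||MH|), giving 54.57°.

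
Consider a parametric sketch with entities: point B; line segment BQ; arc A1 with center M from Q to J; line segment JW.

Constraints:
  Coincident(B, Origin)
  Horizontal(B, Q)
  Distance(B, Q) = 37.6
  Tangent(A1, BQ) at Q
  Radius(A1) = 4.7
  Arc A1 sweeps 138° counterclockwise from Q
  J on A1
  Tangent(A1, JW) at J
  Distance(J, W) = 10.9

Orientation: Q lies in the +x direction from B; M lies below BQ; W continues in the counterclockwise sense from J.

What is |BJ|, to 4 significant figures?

35.42

B is at the origin; BQ is horizontal with |BQ| = 37.6 and Q on the +x side, so Q = (37.60, 0.000). Since A1 is tangent to BQ there, MQ ⟂ BQ, so M = Q + (0, -4.7) = (37.60, -4.700). On A1, Q sits at bearing 90° from M; a 138° counterclockwise sweep puts J at bearing 228°, so J = M + 4.7·(cos 228°, sin 228°) = (34.46, -8.193). Then |BJ| = |J − B| = 35.42.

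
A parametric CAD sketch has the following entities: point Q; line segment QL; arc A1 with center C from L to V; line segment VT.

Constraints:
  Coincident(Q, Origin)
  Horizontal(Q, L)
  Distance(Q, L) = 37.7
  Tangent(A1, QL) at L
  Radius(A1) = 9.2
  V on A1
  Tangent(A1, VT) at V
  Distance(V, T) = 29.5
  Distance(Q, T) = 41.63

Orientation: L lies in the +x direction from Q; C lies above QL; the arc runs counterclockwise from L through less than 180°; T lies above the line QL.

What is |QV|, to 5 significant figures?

46.643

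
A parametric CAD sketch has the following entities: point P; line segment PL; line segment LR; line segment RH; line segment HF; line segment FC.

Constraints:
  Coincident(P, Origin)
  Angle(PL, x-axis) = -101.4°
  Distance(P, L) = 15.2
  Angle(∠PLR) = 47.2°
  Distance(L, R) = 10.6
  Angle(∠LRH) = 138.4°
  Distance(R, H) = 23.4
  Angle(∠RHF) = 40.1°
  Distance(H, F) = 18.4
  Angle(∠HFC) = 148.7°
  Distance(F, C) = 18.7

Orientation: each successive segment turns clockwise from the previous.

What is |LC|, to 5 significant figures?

7.7727

P is at the origin; PL runs at -101.4° with length 15.2, so L = (-3.0044, -14.900). ∠PLR = 47.2° gives LR at 125.80° from the x-axis; with |LR| = 10.6, R = (-9.2049, -6.3028). ∠LRH = 138.4° gives RH at 84.200° from the x-axis; with |RH| = 23.4, H = (-6.8402, 16.977). ∠RHF = 40.1° gives HF at -55.700° from the x-axis; with |HF| = 18.4, F = (3.5287, 1.7772). ∠HFC = 148.7° gives FC at -87.000° from the x-axis; with |FC| = 18.7, C = (4.5073, -16.897). Then |LC| = |C − L| = 7.7727.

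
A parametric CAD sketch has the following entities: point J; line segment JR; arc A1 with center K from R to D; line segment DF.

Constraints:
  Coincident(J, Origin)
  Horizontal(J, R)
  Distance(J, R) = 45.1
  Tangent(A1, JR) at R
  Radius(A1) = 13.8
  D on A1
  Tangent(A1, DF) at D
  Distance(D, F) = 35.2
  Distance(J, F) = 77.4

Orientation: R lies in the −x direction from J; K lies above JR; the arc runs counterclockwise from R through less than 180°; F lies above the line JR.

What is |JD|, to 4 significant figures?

42.55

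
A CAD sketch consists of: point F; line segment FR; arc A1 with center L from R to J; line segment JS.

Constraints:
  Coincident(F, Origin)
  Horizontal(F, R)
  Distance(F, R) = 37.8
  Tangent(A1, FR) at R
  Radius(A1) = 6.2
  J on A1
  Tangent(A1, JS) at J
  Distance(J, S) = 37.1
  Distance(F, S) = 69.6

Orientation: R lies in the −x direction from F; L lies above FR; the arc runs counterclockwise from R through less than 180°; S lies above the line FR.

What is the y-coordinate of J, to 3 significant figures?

10.4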